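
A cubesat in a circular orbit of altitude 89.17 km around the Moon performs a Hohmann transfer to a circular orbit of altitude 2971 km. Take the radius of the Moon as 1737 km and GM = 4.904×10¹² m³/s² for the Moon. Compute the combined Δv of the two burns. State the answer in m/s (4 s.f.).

Δv_total ≈ 586.0 m/s

r₁ = 1737 + 89.17 = 1826.2 km = 1.8262×10⁶ m.
r₂ = 1737 + 2971 = 4708.0 km = 4.7080×10⁶ m.
Transfer ellipse a_t = (r₁ + r₂)/2 = 3.267×10⁶ m.
At r₁: circular v_c1 = √(μ/r₁) = 1639 m/s; transfer-perilune v_p = √[μ(2/r₁ − 1/a_t)] = 1967 m/s.
Δv₁ = v_p − v_c1 = 328.5 m/s.
At r₂: circular v_c2 = √(μ/r₂) = 1021 m/s; transfer-apolune v_a = √[μ(2/r₂ − 1/a_t)] = 763.0 m/s.
Δv₂ = v_c2 − v_a = 257.6 m/s.
Total Δv = Δv₁ + Δv₂ = 586.0 m/s.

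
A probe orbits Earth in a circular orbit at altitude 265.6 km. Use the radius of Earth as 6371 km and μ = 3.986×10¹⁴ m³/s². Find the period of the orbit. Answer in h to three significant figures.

T ≈ 1.49 h

r = 6371 + 265.6 = 6636.6 km = 6.6366×10⁶ m.
Kepler's third law: T = 2π√(r³/μ) = 2π√((6.637×10⁶)³ / 3.986×10¹⁴).
r³/μ = 7.333×10⁵ s², so T = 2π × 8.563×10² = 5.381×10³ s.
Converting: 5.381×10³ s ÷ 3600 = 1.495 h.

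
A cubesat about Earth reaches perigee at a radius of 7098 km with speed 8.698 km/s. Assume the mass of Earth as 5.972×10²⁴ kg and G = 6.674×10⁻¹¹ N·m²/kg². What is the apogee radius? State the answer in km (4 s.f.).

μ = GM = 6.674×10⁻¹¹ × 5.972×10²⁴ = 3.986×10¹⁴ m³/s².
r_p = 7.098×10⁶ m.
Specific energy ε = v²/2 − μ/r = -1.833×10⁷ J/kg, so a = −μ/(2ε) = 1.088×10⁷ m.
The apsides satisfy r_p + r_a = 2a, so the apogee radius is 2a − r_p = 1.465×10⁷ m = 14652 km.

apogee radius ≈ 14650 km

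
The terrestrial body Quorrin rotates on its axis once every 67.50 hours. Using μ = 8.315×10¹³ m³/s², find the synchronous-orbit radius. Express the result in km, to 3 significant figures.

T = 67.50 hours = 2.430×10⁵ s.
A synchronous orbit has period T, so by Kepler's third law a = (μT²/4π²)^(1/3).
μT²/4π² = 8.315×10¹³ × (2.430×10⁵)² / 39.48 = 1.244×10²³ m³.
a = 4.992×10⁷ m = 49916 km.

r_sync ≈ 49900 km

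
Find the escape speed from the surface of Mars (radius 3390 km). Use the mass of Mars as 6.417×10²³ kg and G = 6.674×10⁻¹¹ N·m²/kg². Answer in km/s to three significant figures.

μ = GM = 6.674×10⁻¹¹ × 6.417×10²³ = 4.283×10¹³ m³/s².
r = R = 3.390×10⁶ m.
Escape speed v_esc = √(2μ/r) = √(2 × 4.283×10¹³ / 3.390×10⁶) = √(2.527×10⁷) = 5027 m/s.
= 5.027 km/s.

v_esc ≈ 5.03 km/s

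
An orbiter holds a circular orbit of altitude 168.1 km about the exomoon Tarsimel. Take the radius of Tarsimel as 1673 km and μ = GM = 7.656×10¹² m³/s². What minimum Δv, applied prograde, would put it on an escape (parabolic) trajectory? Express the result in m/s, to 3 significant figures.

r = 1673 + 168.1 = 1841.1 km = 1.8411×10⁶ m.
Circular speed v_c = √(μ/r) = 2039 m/s.
Escape speed v_esc = √(2μ/r) = √2 × v_c = 2884 m/s.
Δv = v_esc − v_c = 844.7 m/s.

Δv ≈ 845 m/s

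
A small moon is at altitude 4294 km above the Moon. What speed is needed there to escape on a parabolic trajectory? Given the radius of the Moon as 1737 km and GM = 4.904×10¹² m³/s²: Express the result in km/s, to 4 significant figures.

r = 1737 + 4294 = 6031.0 km = 6.0310×10⁶ m.
Escape speed v_esc = √(2μ/r) = √(2 × 4.904×10¹² / 6.031×10⁶) = √(1.626×10⁶) = 1275 m/s.
= 1.275 km/s.

v_esc ≈ 1.275 km/s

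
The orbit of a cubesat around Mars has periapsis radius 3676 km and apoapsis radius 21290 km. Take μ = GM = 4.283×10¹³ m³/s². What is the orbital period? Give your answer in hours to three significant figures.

T ≈ 11.8 hours

Semi-major axis a = (r_p + r_a)/2 = (3676.0 + 21290)/2 = 12483 km = 1.248×10⁷ m.
By Kepler's third law T = 2π√(a³/μ) = 2π × 6.739×10³ = 4.234×10⁴ s.
= 11.76 hours.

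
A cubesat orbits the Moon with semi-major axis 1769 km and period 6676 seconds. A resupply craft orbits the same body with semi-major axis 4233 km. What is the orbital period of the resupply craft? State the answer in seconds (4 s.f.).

Kepler's third law: T² ∝ a³, so T₂ = T₁ (a₂/a₁)^(3/2).
a₂/a₁ = 2.393, (a₂/a₁)^(3/2) = 3.702.
T₂ = 6676 × 3.702 = 24710 seconds.

T₂ ≈ 24710 seconds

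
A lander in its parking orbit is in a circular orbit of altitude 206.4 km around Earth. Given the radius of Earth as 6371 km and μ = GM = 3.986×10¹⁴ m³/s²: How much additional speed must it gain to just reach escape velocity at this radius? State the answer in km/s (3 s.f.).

Δv ≈ 3.22 km/s

r = 6371 + 206.4 = 6577.4 km = 6.5774×10⁶ m.
Circular speed v_c = √(μ/r) = 7785 m/s.
Escape speed v_esc = √(2μ/r) = √2 × v_c = 11010 m/s.
Δv = v_esc − v_c = 3225 m/s = 3.225 km/s.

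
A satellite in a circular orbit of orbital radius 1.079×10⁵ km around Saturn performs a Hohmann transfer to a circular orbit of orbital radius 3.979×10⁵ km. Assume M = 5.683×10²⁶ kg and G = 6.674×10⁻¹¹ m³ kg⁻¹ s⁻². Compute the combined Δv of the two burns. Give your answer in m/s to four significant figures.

Δv_total ≈ 8154 m/s

μ = GM = 6.674×10⁻¹¹ × 5.683×10²⁶ = 3.793×10¹⁶ m³/s².
r₁ = 1.079×10⁵ km = 1.079×10⁸ m.
r₂ = 3.979×10⁵ km = 3.979×10⁸ m.
Transfer ellipse a_t = (r₁ + r₂)/2 = 2.529×10⁸ m.
At r₁: circular v_c1 = √(μ/r₁) = 18750 m/s; transfer-perikrone v_p = √[μ(2/r₁ − 1/a_t)] = 23520 m/s.
Δv₁ = v_p − v_c1 = 4768 m/s.
At r₂: circular v_c2 = √(μ/r₂) = 9763 m/s; transfer-apokrone v_a = √[μ(2/r₂ − 1/a_t)] = 6377 m/s.
Δv₂ = v_c2 − v_a = 3386 m/s.
Total Δv = Δv₁ + Δv₂ = 8154 m/s.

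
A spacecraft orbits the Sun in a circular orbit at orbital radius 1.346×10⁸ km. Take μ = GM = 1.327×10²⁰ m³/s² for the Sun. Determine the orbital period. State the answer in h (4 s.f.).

T ≈ 7482 h

r = 1.346×10⁸ km = 1.346×10¹¹ m.
Kepler's third law: T = 2π√(r³/μ) = 2π√((1.346×10¹¹)³ / 1.327×10²⁰).
r³/μ = 1.838×10¹³ s², so T = 2π × 4.287×10⁶ = 2.693×10⁷ s.
Converting: 2.693×10⁷ s ÷ 3600 = 7482 h.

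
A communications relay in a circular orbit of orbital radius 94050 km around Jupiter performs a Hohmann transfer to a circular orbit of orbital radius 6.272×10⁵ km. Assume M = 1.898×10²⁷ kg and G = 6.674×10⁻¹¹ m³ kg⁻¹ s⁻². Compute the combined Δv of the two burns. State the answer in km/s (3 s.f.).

Δv_total ≈ 18.7 km/s

μ = GM = 6.674×10⁻¹¹ × 1.898×10²⁷ = 1.267×10¹⁷ m³/s².
r₁ = 94050 km = 9.405×10⁷ m.
r₂ = 6.272×10⁵ km = 6.272×10⁸ m.
Transfer ellipse a_t = (r₁ + r₂)/2 = 3.606×10⁸ m.
At r₁: circular v_c1 = √(μ/r₁) = 36700 m/s; transfer-perijove v_p = √[μ(2/r₁ − 1/a_t)] = 48400 m/s.
Δv₁ = v_p − v_c1 = 11700 m/s.
At r₂: circular v_c2 = √(μ/r₂) = 14210 m/s; transfer-apojove v_a = √[μ(2/r₂ − 1/a_t)] = 7258 m/s.
Δv₂ = v_c2 − v_a = 6954 m/s.
Total Δv = Δv₁ + Δv₂ = 18650 m/s = 18.65 km/s.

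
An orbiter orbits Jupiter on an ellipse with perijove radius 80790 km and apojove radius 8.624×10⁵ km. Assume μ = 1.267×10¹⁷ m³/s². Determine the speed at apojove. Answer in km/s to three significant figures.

v ≈ 5.02 km/s

Semi-major axis a = (r_p + r_a)/2 = 4.7160×10⁵ km = 4.716×10⁸ m.
Vis-viva: v² = μ(2/r − 1/a) = 1.267×10¹⁷ × (2.319×10⁻⁹ − 2.120×10⁻⁹) = 2.517×10⁷ m²/s².
v = 5017 m/s = 5.017 km/s.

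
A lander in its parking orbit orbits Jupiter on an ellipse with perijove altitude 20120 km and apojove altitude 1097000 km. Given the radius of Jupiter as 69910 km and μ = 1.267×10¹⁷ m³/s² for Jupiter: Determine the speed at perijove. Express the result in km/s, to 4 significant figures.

v ≈ 51.12 km/s

r_p = 69910 + 20120 = 90030 km = 9.0030×10⁷ m.
r_a = 69910 + 1097000 = 1166900 km = 1.1669×10⁹ m.
Semi-major axis a = (r_p + r_a)/2 = 6.2847×10⁵ km = 6.285×10⁸ m.
Vis-viva: v² = μ(2/r − 1/a) = 1.267×10¹⁷ × (2.221×10⁻⁸ − 1.591×10⁻⁹) = 2.613×10⁹ m²/s².
v = 51120 m/s = 51.12 km/s.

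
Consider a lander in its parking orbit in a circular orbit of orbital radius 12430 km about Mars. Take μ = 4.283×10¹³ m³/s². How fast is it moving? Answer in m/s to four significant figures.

v ≈ 1856 m/s

r = 12430 km = 1.243×10⁷ m.
For a circular orbit v = √(μ/r) = √(4.283×10¹³ / 1.243×10⁷) = √(3.446×10⁶) = 1856 m/s.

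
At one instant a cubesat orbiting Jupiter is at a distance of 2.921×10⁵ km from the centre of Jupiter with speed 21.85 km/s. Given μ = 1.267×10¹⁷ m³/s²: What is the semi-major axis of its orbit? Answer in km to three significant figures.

r = 2.921×10⁸ m.
Specific orbital energy ε = v²/2 − μ/r = (21850)²/2 − 1.267×10¹⁷/2.921×10⁸ = -1.950×10⁸ J/kg.
Since ε = −μ/(2a), a = −μ/(2ε) = 3.248×10⁸ m = 3.2480×10⁵ km.

a ≈ 3.25×10⁵ km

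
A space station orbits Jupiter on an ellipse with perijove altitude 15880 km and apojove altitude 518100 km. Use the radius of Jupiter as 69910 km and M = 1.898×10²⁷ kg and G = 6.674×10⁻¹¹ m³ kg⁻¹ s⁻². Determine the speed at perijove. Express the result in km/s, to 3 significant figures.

v ≈ 50.8 km/s

μ = GM = 6.674×10⁻¹¹ × 1.898×10²⁷ = 1.267×10¹⁷ m³/s².
r_p = 69910 + 15880 = 85790 km = 8.5790×10⁷ m.
r_a = 69910 + 518100 = 588010 km = 5.8801×10⁸ m.
Semi-major axis a = (r_p + r_a)/2 = 3.3690×10⁵ km = 3.369×10⁸ m.
Vis-viva: v² = μ(2/r − 1/a) = 1.267×10¹⁷ × (2.331×10⁻⁸ − 2.968×10⁻⁹) = 2.577×10⁹ m²/s².
v = 50770 m/s = 50.77 km/s.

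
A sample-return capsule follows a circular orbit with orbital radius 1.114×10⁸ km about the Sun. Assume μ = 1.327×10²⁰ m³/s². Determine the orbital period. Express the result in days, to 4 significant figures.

r = 1.114×10⁸ km = 1.114×10¹¹ m.
Kepler's third law: T = 2π√(r³/μ) = 2π√((1.114×10¹¹)³ / 1.327×10²⁰).
r³/μ = 1.042×10¹³ s², so T = 2π × 3.228×10⁶ = 2.028×10⁷ s.
Converting: 2.028×10⁷ s ÷ 86400 = 234.7 days.

T ≈ 234.7 days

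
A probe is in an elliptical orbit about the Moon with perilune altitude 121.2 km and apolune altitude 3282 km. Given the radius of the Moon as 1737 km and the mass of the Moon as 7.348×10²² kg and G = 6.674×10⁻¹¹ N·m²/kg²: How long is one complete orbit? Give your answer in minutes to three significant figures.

μ = GM = 6.674×10⁻¹¹ × 7.348×10²² = 4.904×10¹² m³/s².
r_p = 1737 + 121.2 = 1858.2 km = 1.8582×10⁶ m.
r_a = 1737 + 3282 = 5019.0 km = 5.0190×10⁶ m.
Semi-major axis a = (r_p + r_a)/2 = (1858.2 + 5019.0)/2 = 3438.6 km = 3.439×10⁶ m.
By Kepler's third law T = 2π√(a³/μ) = 2π × 2.879×10³ = 1.809×10⁴ s.
= 301.5 minutes.

T ≈ 302 minutes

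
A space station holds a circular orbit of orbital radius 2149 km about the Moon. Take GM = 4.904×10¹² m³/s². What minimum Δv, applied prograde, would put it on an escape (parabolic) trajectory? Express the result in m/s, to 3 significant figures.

Δv ≈ 626 m/s

r = 2149 km = 2.149×10⁶ m.
Circular speed v_c = √(μ/r) = 1511 m/s.
Escape speed v_esc = √(2μ/r) = √2 × v_c = 2136 m/s.
Δv = v_esc − v_c = 625.7 m/s.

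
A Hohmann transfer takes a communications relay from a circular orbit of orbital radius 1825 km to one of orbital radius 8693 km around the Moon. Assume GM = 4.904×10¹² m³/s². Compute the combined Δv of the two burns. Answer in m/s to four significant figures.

r₁ = 1825 km = 1.825×10⁶ m.
r₂ = 8693 km = 8.693×10⁶ m.
Transfer ellipse a_t = (r₁ + r₂)/2 = 5.259×10⁶ m.
At r₁: circular v_c1 = √(μ/r₁) = 1639 m/s; transfer-perilune v_p = √[μ(2/r₁ − 1/a_t)] = 2108 m/s.
Δv₁ = v_p − v_c1 = 468.3 m/s.
At r₂: circular v_c2 = √(μ/r₂) = 751.1 m/s; transfer-apolune v_a = √[μ(2/r₂ − 1/a_t)] = 442.5 m/s.
Δv₂ = v_c2 − v_a = 308.6 m/s.
Total Δv = Δv₁ + Δv₂ = 776.9 m/s.

Δv_total ≈ 776.9 m/s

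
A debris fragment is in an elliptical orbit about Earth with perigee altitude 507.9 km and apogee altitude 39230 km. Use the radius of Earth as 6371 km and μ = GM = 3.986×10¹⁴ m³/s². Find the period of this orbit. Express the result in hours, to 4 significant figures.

T ≈ 11.75 hours

r_p = 6371 + 507.9 = 6878.9 km = 6.8789×10⁶ m.
r_a = 6371 + 39230 = 45601 km = 4.5601×10⁷ m.
Semi-major axis a = (r_p + r_a)/2 = (6878.9 + 45601)/2 = 26240 km = 2.624×10⁷ m.
By Kepler's third law T = 2π√(a³/μ) = 2π × 6.732×10³ = 4.230×10⁴ s.
= 11.75 hours.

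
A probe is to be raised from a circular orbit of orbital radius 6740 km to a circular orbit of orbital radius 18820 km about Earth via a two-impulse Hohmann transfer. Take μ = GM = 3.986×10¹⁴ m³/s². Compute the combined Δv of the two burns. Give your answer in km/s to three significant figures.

Δv_total ≈ 2.90 km/s

r₁ = 6740 km = 6.740×10⁶ m.
r₂ = 18820 km = 1.882×10⁷ m.
Transfer ellipse a_t = (r₁ + r₂)/2 = 1.278×10⁷ m.
At r₁: circular v_c1 = √(μ/r₁) = 7690 m/s; transfer-perigee v_p = √[μ(2/r₁ − 1/a_t)] = 9332 m/s.
Δv₁ = v_p − v_c1 = 1642 m/s.
At r₂: circular v_c2 = √(μ/r₂) = 4602 m/s; transfer-apogee v_a = √[μ(2/r₂ − 1/a_t)] = 3342 m/s.
Δv₂ = v_c2 − v_a = 1260 m/s.
Total Δv = Δv₁ + Δv₂ = 2902 m/s = 2.902 km/s.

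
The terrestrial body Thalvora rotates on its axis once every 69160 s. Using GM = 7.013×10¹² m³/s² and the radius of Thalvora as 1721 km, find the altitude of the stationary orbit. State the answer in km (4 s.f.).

A synchronous orbit has period T, so by Kepler's third law a = (μT²/4π²)^(1/3).
μT²/4π² = 7.013×10¹² × (6.916×10⁴)² / 39.48 = 8.497×10²⁰ m³.
a = 9.471×10⁶ m = 9471.5 km.
Altitude h = a − R = 9471.5 − 1721 = 7750.5 km.

h_sync ≈ 7750 km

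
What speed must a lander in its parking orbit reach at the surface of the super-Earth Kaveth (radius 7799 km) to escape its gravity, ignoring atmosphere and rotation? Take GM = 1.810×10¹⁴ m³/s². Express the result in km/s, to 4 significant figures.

v_esc ≈ 6.813 km/s

r = R = 7.799×10⁶ m.
Escape speed v_esc = √(2μ/r) = √(2 × 1.810×10¹⁴ / 7.799×10⁶) = √(4.642×10⁷) = 6813 m/s.
= 6.813 km/s.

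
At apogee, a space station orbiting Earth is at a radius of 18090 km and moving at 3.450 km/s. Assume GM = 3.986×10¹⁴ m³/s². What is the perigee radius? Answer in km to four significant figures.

r_a = 1.809×10⁷ m.
Specific energy ε = v²/2 − μ/r = -1.608×10⁷ J/kg, so a = −μ/(2ε) = 1.239×10⁷ m.
The apsides satisfy r_p + r_a = 2a, so the perigee radius is 2a − r_a = 6.694×10⁶ m = 6693.9 km.

perigee radius ≈ 6694 km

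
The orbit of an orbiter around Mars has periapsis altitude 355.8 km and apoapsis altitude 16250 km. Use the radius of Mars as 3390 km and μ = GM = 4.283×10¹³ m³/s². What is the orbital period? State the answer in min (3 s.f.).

T ≈ 640 min

r_p = 3390 + 355.8 = 3745.8 km = 3.7458×10⁶ m.
r_a = 3390 + 16250 = 19640 km = 1.9640×10⁷ m.
Semi-major axis a = (r_p + r_a)/2 = (3745.8 + 19640)/2 = 11693 km = 1.169×10⁷ m.
By Kepler's third law T = 2π√(a³/μ) = 2π × 6.110×10³ = 3.839×10⁴ s.
= 639.8 min.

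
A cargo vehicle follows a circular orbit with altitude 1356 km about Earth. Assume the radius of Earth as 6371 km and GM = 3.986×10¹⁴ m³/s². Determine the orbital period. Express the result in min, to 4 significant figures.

r = 6371 + 1356 = 7727.0 km = 7.7270×10⁶ m.
Kepler's third law: T = 2π√(r³/μ) = 2π√((7.727×10⁶)³ / 3.986×10¹⁴).
r³/μ = 1.157×10⁶ s², so T = 2π × 1.076×10³ = 6.760×10³ s.
Converting: 6.760×10³ s ÷ 60.00 = 112.7 min.

T ≈ 112.7 min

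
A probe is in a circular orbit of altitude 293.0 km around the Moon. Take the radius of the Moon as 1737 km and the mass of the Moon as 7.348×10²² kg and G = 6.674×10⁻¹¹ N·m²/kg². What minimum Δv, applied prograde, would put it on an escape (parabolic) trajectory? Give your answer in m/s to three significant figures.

Δv ≈ 644 m/s

μ = GM = 6.674×10⁻¹¹ × 7.348×10²² = 4.904×10¹² m³/s².
r = 1737 + 293.0 = 2030.0 km = 2.0300×10⁶ m.
Circular speed v_c = √(μ/r) = 1554 m/s.
Escape speed v_esc = √(2μ/r) = √2 × v_c = 2198 m/s.
Δv = v_esc − v_c = 643.8 m/s.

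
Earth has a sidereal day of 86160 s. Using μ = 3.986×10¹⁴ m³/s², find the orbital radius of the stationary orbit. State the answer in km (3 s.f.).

A synchronous orbit has period T, so by Kepler's third law a = (μT²/4π²)^(1/3).
μT²/4π² = 3.986×10¹⁴ × (8.616×10⁴)² / 39.48 = 7.495×10²² m³.
a = 4.216×10⁷ m = 42163 km.

r_sync ≈ 42200 km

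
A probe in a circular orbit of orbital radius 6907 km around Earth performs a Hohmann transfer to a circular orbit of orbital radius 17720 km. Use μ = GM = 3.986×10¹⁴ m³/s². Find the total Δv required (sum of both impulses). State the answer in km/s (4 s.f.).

Δv_total ≈ 2.707 km/s

r₁ = 6907 km = 6.907×10⁶ m.
r₂ = 17720 km = 1.772×10⁷ m.
Transfer ellipse a_t = (r₁ + r₂)/2 = 1.231×10⁷ m.
At r₁: circular v_c1 = √(μ/r₁) = 7597 m/s; transfer-perigee v_p = √[μ(2/r₁ − 1/a_t)] = 9113 m/s.
Δv₁ = v_p − v_c1 = 1516 m/s.
At r₂: circular v_c2 = √(μ/r₂) = 4743 m/s; transfer-apogee v_a = √[μ(2/r₂ − 1/a_t)] = 3552 m/s.
Δv₂ = v_c2 − v_a = 1191 m/s.
Total Δv = Δv₁ + Δv₂ = 2707 m/s = 2.707 km/s.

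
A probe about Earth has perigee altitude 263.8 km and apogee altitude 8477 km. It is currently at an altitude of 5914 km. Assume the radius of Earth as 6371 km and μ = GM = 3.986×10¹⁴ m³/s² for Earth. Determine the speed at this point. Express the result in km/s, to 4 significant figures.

r_p = 6371 + 263.8 = 6634.8 km = 6.6348×10⁶ m.
r_a = 6371 + 8477 = 14848 km = 1.4848×10⁷ m.
r = 6371 + 5914 = 12285 km = 1.228×10⁷ m.
Semi-major axis a = (r_p + r_a)/2 = 10741 km = 1.074×10⁷ m.
Vis-viva: v² = μ(2/r − 1/a) = 3.986×10¹⁴ × (1.628×10⁻⁷ − 9.310×10⁻⁸) = 2.778×10⁷ m²/s².
v = 5271 m/s = 5.271 km/s.

v ≈ 5.271 km/s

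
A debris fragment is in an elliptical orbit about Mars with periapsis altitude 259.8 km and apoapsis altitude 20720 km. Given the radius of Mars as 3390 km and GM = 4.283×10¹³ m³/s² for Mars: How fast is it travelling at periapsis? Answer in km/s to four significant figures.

v ≈ 4.515 km/s

r_p = 3390 + 259.8 = 3649.8 km = 3.6498×10⁶ m.
r_a = 3390 + 20720 = 24110 km = 2.4110×10⁷ m.
Semi-major axis a = (r_p + r_a)/2 = 13880 km = 1.388×10⁷ m.
Vis-viva: v² = μ(2/r − 1/a) = 4.283×10¹³ × (5.480×10⁻⁷ − 7.205×10⁻⁸) = 2.038×10⁷ m²/s².
v = 4515 m/s = 4.515 km/s.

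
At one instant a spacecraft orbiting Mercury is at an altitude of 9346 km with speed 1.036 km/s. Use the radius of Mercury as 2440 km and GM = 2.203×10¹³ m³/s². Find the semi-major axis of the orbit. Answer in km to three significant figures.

a ≈ 8270 km

r = 2440 + 9346 = 11786 km = 1.179×10⁷ m.
Specific orbital energy ε = v²/2 − μ/r = (1036)²/2 − 2.203×10¹³/1.179×10⁷ = -1.333×10⁶ J/kg.
Since ε = −μ/(2a), a = −μ/(2ε) = 8.266×10⁶ m = 8266.3 km.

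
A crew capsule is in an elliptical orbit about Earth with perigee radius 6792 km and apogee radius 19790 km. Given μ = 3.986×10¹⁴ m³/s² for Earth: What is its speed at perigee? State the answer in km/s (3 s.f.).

Semi-major axis a = (r_p + r_a)/2 = 13291 km = 1.329×10⁷ m.
Vis-viva: v² = μ(2/r − 1/a) = 3.986×10¹⁴ × (2.945×10⁻⁷ − 7.524×10⁻⁸) = 8.738×10⁷ m²/s².
v = 9348 m/s = 9.348 km/s.

v ≈ 9.35 km/s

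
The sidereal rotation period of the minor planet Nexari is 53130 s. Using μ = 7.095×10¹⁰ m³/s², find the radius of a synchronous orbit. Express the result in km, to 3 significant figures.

r_sync ≈ 1720 km

A synchronous orbit has period T, so by Kepler's third law a = (μT²/4π²)^(1/3).
μT²/4π² = 7.095×10¹⁰ × (5.313×10⁴)² / 39.48 = 5.073×10¹⁸ m³.
a = 1.718×10⁶ m = 1718.3 km.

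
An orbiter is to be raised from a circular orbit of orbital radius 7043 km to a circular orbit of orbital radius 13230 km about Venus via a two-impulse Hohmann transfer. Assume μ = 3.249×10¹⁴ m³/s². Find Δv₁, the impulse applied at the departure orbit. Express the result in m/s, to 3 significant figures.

Δv ≈ 967 m/s

r₁ = 7043 km = 7.043×10⁶ m.
r₂ = 13230 km = 1.323×10⁷ m.
Transfer ellipse a_t = (r₁ + r₂)/2 = 1.014×10⁷ m.
At r₁: circular v_c1 = √(μ/r₁) = 6792 m/s; transfer-periapsis v_p = √[μ(2/r₁ − 1/a_t)] = 7759 m/s.
Δv₁ = v_p − v_c1 = 967.5 m/s.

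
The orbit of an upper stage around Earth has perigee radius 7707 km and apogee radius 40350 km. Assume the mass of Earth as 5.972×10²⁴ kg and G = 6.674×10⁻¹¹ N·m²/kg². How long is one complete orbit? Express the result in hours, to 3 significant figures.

T ≈ 10.3 hours

μ = GM = 6.674×10⁻¹¹ × 5.972×10²⁴ = 3.986×10¹⁴ m³/s².
Semi-major axis a = (r_p + r_a)/2 = (7707.0 + 40350)/2 = 24028 km = 2.403×10⁷ m.
By Kepler's third law T = 2π√(a³/μ) = 2π × 5.900×10³ = 3.707×10⁴ s.
= 10.30 hours.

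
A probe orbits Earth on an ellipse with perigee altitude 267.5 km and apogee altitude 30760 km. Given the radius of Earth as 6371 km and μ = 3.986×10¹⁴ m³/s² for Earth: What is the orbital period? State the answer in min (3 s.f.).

r_p = 6371 + 267.5 = 6638.5 km = 6.6385×10⁶ m.
r_a = 6371 + 30760 = 37131 km = 3.7131×10⁷ m.
Semi-major axis a = (r_p + r_a)/2 = (6638.5 + 37131)/2 = 21885 km = 2.188×10⁷ m.
By Kepler's third law T = 2π√(a³/μ) = 2π × 5.128×10³ = 3.222×10⁴ s.
= 537.0 min.

T ≈ 537 min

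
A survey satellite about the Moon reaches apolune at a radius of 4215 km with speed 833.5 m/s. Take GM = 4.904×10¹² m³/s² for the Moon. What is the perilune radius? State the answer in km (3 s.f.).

r_a = 4.215×10⁶ m.
Specific energy ε = v²/2 − μ/r = -8.161×10⁵ J/kg, so a = −μ/(2ε) = 3.005×10⁶ m.
The apsides satisfy r_p + r_a = 2a, so the perilune radius is 2a − r_a = 1.794×10⁶ m = 1794.0 km.

perilune radius ≈ 1790 km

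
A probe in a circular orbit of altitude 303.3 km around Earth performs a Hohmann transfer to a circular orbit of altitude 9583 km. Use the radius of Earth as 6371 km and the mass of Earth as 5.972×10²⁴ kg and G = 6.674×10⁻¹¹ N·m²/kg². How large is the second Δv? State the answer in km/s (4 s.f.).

Δv ≈ 1.159 km/s

μ = GM = 6.674×10⁻¹¹ × 5.972×10²⁴ = 3.986×10¹⁴ m³/s².
r₁ = 6371 + 303.3 = 6674.3 km = 6.6743×10⁶ m.
r₂ = 6371 + 9583 = 15954 km = 1.5954×10⁷ m.
Transfer ellipse a_t = (r₁ + r₂)/2 = 1.131×10⁷ m.
At r₁: circular v_c1 = √(μ/r₁) = 7728 m/s; transfer-perigee v_p = √[μ(2/r₁ − 1/a_t)] = 9176 m/s.
At r₂: circular v_c2 = √(μ/r₂) = 4998 m/s; transfer-apogee v_a = √[μ(2/r₂ − 1/a_t)] = 3839 m/s.
Δv₂ = v_c2 − v_a = 1159 m/s.
= 1.159 km/s.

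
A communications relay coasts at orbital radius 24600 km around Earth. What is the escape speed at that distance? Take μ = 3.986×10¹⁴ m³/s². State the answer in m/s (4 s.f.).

r = 24600 km = 2.460×10⁷ m.
Escape speed v_esc = √(2μ/r) = √(2 × 3.986×10¹⁴ / 2.460×10⁷) = √(3.241×10⁷) = 5693 m/s.

v_esc ≈ 5693 m/s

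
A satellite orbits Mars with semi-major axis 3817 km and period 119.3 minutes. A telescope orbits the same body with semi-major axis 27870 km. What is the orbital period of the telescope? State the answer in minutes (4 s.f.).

Kepler's third law: T² ∝ a³, so T₂ = T₁ (a₂/a₁)^(3/2).
a₂/a₁ = 7.302, (a₂/a₁)^(3/2) = 19.73.
T₂ = 119.3 × 19.73 = 2354 minutes.

T₂ ≈ 2354 minutes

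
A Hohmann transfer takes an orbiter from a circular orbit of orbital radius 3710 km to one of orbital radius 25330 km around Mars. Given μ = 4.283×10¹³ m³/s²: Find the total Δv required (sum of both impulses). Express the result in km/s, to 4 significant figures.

r₁ = 3710 km = 3.710×10⁶ m.
r₂ = 25330 km = 2.533×10⁷ m.
Transfer ellipse a_t = (r₁ + r₂)/2 = 1.452×10⁷ m.
At r₁: circular v_c1 = √(μ/r₁) = 3398 m/s; transfer-periapsis v_p = √[μ(2/r₁ − 1/a_t)] = 4488 m/s.
Δv₁ = v_p − v_c1 = 1090 m/s.
At r₂: circular v_c2 = √(μ/r₂) = 1300 m/s; transfer-apoapsis v_a = √[μ(2/r₂ − 1/a_t)] = 657.3 m/s.
Δv₂ = v_c2 − v_a = 643.0 m/s.
Total Δv = Δv₁ + Δv₂ = 1733 m/s = 1.733 km/s.

Δv_total ≈ 1.733 km/s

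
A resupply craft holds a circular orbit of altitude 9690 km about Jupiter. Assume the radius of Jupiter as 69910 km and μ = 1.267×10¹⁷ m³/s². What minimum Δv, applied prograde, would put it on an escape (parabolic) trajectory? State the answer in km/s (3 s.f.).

r = 69910 + 9690 = 79600 km = 7.9600×10⁷ m.
Circular speed v_c = √(μ/r) = 39900 m/s.
Escape speed v_esc = √(2μ/r) = √2 × v_c = 56420 m/s.
Δv = v_esc − v_c = 16530 m/s = 16.53 km/s.

Δv ≈ 16.5 km/s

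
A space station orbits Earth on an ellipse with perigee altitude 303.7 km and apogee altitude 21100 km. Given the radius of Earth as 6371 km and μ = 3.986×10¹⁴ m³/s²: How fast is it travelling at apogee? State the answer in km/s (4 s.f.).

r_p = 6371 + 303.7 = 6674.7 km = 6.6747×10⁶ m.
r_a = 6371 + 21100 = 27471 km = 2.7471×10⁷ m.
Semi-major axis a = (r_p + r_a)/2 = 17073 km = 1.707×10⁷ m.
Vis-viva: v² = μ(2/r − 1/a) = 3.986×10¹⁴ × (7.280×10⁻⁸ − 5.857×10⁻⁸) = 5.673×10⁶ m²/s².
v = 2382 m/s = 2.382 km/s.

v ≈ 2.382 km/s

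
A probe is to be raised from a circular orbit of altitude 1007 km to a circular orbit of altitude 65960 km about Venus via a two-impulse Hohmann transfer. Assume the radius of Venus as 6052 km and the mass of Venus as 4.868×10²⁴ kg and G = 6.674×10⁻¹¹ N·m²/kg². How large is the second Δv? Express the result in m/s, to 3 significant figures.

μ = GM = 6.674×10⁻¹¹ × 4.868×10²⁴ = 3.249×10¹⁴ m³/s².
r₁ = 6052 + 1007 = 7059.0 km = 7.0590×10⁶ m.
r₂ = 6052 + 65960 = 72012 km = 7.2012×10⁷ m.
Transfer ellipse a_t = (r₁ + r₂)/2 = 3.954×10⁷ m.
At r₁: circular v_c1 = √(μ/r₁) = 6784 m/s; transfer-periapsis v_p = √[μ(2/r₁ − 1/a_t)] = 9156 m/s.
At r₂: circular v_c2 = √(μ/r₂) = 2124 m/s; transfer-apoapsis v_a = √[μ(2/r₂ − 1/a_t)] = 897.5 m/s.
Δv₂ = v_c2 − v_a = 1227 m/s.

Δv ≈ 1230 m/s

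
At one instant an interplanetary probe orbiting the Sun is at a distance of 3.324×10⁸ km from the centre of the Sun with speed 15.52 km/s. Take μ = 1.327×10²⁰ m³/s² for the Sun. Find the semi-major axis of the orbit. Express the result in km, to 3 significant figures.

r = 3.324×10¹¹ m.
Specific orbital energy ε = v²/2 − μ/r = (15520)²/2 − 1.327×10²⁰/3.324×10¹¹ = -2.788×10⁸ J/kg.
Since ε = −μ/(2a), a = −μ/(2ε) = 2.380×10¹¹ m = 2.3800×10⁸ km.

a ≈ 2.38×10⁸ km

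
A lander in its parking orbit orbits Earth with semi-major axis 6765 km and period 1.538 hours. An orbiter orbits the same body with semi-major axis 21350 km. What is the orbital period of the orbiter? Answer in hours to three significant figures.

T₂ ≈ 8.62 hours

Kepler's third law: T² ∝ a³, so T₂ = T₁ (a₂/a₁)^(3/2).
a₂/a₁ = 3.156, (a₂/a₁)^(3/2) = 5.607.
T₂ = 1.538 × 5.607 = 8.623 hours.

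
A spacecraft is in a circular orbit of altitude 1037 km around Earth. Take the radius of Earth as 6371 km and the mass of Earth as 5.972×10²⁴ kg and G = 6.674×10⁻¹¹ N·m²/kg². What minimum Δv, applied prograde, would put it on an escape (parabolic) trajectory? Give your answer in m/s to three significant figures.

μ = GM = 6.674×10⁻¹¹ × 5.972×10²⁴ = 3.986×10¹⁴ m³/s².
r = 6371 + 1037 = 7408.0 km = 7.4080×10⁶ m.
Circular speed v_c = √(μ/r) = 7335 m/s.
Escape speed v_esc = √(2μ/r) = √2 × v_c = 10370 m/s.
Δv = v_esc − v_c = 3038 m/s.

Δv ≈ 3040 m/s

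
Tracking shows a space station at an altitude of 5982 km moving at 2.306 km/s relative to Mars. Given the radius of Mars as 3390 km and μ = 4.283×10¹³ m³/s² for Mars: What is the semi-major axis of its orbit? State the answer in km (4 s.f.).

r = 3390 + 5982 = 9372.0 km = 9.372×10⁶ m.
Vis-viva rearranged: 1/a = 2/r − v²/μ = 2.134×10⁻⁷ − 1.242×10⁻⁷ = 8.924×10⁻⁸ m⁻¹.
a = 1.121×10⁷ m = 11205 km.

a ≈ 11210 km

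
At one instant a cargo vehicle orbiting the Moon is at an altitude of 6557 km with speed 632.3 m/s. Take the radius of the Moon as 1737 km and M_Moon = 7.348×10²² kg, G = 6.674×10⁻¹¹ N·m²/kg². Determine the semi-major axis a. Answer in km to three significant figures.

μ = GM = 6.674×10⁻¹¹ × 7.348×10²² = 4.904×10¹² m³/s².
r = 1737 + 6557 = 8294.0 km = 8.294×10⁶ m.
Vis-viva rearranged: 1/a = 2/r − v²/μ = 2.411×10⁻⁷ − 8.153×10⁻⁸ = 1.596×10⁻⁷ m⁻¹.
a = 6.265×10⁶ m = 6265.1 km.

a ≈ 6270 km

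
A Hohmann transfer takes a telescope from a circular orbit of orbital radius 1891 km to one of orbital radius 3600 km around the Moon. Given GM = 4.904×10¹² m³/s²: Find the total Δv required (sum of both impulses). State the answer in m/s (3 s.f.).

Δv_total ≈ 432 m/s

r₁ = 1891 km = 1.891×10⁶ m.
r₂ = 3600 km = 3.600×10⁶ m.
Transfer ellipse a_t = (r₁ + r₂)/2 = 2.746×10⁶ m.
At r₁: circular v_c1 = √(μ/r₁) = 1610 m/s; transfer-perilune v_p = √[μ(2/r₁ − 1/a_t)] = 1844 m/s.
Δv₁ = v_p − v_c1 = 233.7 m/s.
At r₂: circular v_c2 = √(μ/r₂) = 1167 m/s; transfer-apolune v_a = √[μ(2/r₂ − 1/a_t)] = 968.6 m/s.
Δv₂ = v_c2 − v_a = 198.5 m/s.
Total Δv = Δv₁ + Δv₂ = 432.2 m/s.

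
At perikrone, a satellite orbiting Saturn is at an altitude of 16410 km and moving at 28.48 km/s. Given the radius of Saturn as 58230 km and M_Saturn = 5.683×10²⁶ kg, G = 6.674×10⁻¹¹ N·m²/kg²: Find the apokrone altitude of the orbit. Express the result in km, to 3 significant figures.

apokrone altitude ≈ 2.37×10⁵ km

μ = GM = 6.674×10⁻¹¹ × 5.683×10²⁶ = 3.793×10¹⁶ m³/s².
r_p = 58230 + 16410 = 74640 km = 7.464×10⁷ m.
Specific energy ε = v²/2 − μ/r = -1.026×10⁸ J/kg, so a = −μ/(2ε) = 1.848×10⁸ m.
The apsides satisfy r_p + r_a = 2a, so the apokrone radius is 2a − r_p = 2.950×10⁸ m = 2.9505×10⁵ km.
Apokrone altitude = 2.9505×10⁵ − 58230 = 2.3682×10⁵ km.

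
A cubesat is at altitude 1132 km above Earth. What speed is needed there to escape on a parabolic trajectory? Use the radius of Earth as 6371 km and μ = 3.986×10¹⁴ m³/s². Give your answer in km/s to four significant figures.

r = 6371 + 1132 = 7503.0 km = 7.5030×10⁶ m.
Escape speed v_esc = √(2μ/r) = √(2 × 3.986×10¹⁴ / 7.503×10⁶) = √(1.063×10⁸) = 10310 m/s.
= 10.31 km/s.

v_esc ≈ 10.31 km/s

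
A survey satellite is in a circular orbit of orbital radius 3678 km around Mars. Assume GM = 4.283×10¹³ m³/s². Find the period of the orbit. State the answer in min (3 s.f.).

T ≈ 113 min

r = 3678 km = 3.678×10⁶ m.
Kepler's third law: T = 2π√(r³/μ) = 2π√((3.678×10⁶)³ / 4.283×10¹³).
r³/μ = 1.162×10⁶ s², so T = 2π × 1.078×10³ = 6.772×10³ s.
Converting: 6.772×10³ s ÷ 60.00 = 112.9 min.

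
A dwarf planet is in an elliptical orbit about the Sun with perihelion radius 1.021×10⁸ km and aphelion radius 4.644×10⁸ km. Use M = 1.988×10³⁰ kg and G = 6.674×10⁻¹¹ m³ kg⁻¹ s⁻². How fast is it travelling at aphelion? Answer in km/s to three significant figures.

v ≈ 10.1 km/s

μ = GM = 6.674×10⁻¹¹ × 1.988×10³⁰ = 1.327×10²⁰ m³/s².
Semi-major axis a = (r_p + r_a)/2 = 2.8325×10⁸ km = 2.832×10¹¹ m.
Vis-viva: v² = μ(2/r − 1/a) = 1.327×10²⁰ × (4.307×10⁻¹² − 3.530×10⁻¹²) = 1.030×10⁸ m²/s².
v = 10150 m/s = 10.15 km/s.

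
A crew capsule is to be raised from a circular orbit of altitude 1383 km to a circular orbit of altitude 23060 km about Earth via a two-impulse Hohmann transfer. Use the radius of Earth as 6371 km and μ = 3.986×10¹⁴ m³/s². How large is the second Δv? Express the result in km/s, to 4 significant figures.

r₁ = 6371 + 1383 = 7754.0 km = 7.7540×10⁶ m.
r₂ = 6371 + 23060 = 29431 km = 2.9431×10⁷ m.
Transfer ellipse a_t = (r₁ + r₂)/2 = 1.859×10⁷ m.
At r₁: circular v_c1 = √(μ/r₁) = 7170 m/s; transfer-perigee v_p = √[μ(2/r₁ − 1/a_t)] = 9021 m/s.
At r₂: circular v_c2 = √(μ/r₂) = 3680 m/s; transfer-apogee v_a = √[μ(2/r₂ − 1/a_t)] = 2377 m/s.
Δv₂ = v_c2 − v_a = 1304 m/s.
= 1.304 km/s.

Δv ≈ 1.304 km/s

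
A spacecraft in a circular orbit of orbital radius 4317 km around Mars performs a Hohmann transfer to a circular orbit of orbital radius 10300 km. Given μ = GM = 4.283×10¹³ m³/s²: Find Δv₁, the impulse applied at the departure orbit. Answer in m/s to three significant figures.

Δv ≈ 589 m/s

r₁ = 4317 km = 4.317×10⁶ m.
r₂ = 10300 km = 1.030×10⁷ m.
Transfer ellipse a_t = (r₁ + r₂)/2 = 7.308×10⁶ m.
At r₁: circular v_c1 = √(μ/r₁) = 3150 m/s; transfer-periapsis v_p = √[μ(2/r₁ − 1/a_t)] = 3739 m/s.
Δv₁ = v_p − v_c1 = 589.5 m/s.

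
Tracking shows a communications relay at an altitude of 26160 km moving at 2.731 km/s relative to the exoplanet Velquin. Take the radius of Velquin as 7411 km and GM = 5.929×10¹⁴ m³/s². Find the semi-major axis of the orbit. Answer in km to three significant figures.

r = 7411 + 26160 = 33571 km = 3.357×10⁷ m.
Specific orbital energy ε = v²/2 − μ/r = (2731)²/2 − 5.929×10¹⁴/3.357×10⁷ = -1.393×10⁷ J/kg.
Since ε = −μ/(2a), a = −μ/(2ε) = 2.128×10⁷ m = 21279 km.

a ≈ 21300 km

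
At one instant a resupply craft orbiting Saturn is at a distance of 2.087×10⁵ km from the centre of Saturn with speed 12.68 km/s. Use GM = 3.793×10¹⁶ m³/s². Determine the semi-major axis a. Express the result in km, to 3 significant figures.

r = 2.087×10⁸ m.
Vis-viva rearranged: 1/a = 2/r − v²/μ = 9.583×10⁻⁹ − 4.239×10⁻⁹ = 5.344×10⁻⁹ m⁻¹.
a = 1.871×10⁸ m = 1.8712×10⁵ km.

a ≈ 1.87×10⁵ km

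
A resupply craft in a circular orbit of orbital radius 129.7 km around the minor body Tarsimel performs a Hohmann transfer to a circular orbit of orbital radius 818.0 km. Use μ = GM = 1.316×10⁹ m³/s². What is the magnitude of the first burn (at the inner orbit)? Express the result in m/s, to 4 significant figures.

r₁ = 129.7 km = 1.297×10⁵ m.
r₂ = 818.0 km = 8.180×10⁵ m.
Transfer ellipse a_t = (r₁ + r₂)/2 = 4.738×10⁵ m.
At r₁: circular v_c1 = √(μ/r₁) = 100.7 m/s; transfer-periapsis v_p = √[μ(2/r₁ − 1/a_t)] = 132.3 m/s.
Δv₁ = v_p − v_c1 = 31.62 m/s.

Δv ≈ 31.62 m/s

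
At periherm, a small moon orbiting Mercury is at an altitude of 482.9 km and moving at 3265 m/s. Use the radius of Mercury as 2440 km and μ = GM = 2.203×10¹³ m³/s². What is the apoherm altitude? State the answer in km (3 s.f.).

r_p = 2440 + 482.9 = 2922.9 km = 2.923×10⁶ m.
Specific energy ε = v²/2 − μ/r = -2.207×10⁶ J/kg, so a = −μ/(2ε) = 4.991×10⁶ m.
The apsides satisfy r_p + r_a = 2a, so the apoherm radius is 2a − r_p = 7.059×10⁶ m = 7059.3 km.
Apoherm altitude = 7059.3 − 2440 = 4619.3 km.

apoherm altitude ≈ 4620 km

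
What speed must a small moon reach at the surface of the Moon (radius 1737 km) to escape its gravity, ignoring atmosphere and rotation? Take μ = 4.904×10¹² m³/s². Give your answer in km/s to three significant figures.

r = R = 1.737×10⁶ m.
Escape speed v_esc = √(2μ/r) = √(2 × 4.904×10¹² / 1.737×10⁶) = √(5.647×10⁶) = 2376 m/s.
= 2.376 km/s.

v_esc ≈ 2.38 km/s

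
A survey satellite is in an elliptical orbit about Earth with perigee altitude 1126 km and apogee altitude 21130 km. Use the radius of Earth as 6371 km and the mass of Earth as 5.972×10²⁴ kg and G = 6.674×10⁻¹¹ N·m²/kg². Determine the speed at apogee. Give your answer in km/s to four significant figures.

μ = GM = 6.674×10⁻¹¹ × 5.972×10²⁴ = 3.986×10¹⁴ m³/s².
r_p = 6371 + 1126 = 7497.0 km = 7.4970×10⁶ m.
r_a = 6371 + 21130 = 27501 km = 2.7501×10⁷ m.
Semi-major axis a = (r_p + r_a)/2 = 17499 km = 1.750×10⁷ m.
Vis-viva: v² = μ(2/r − 1/a) = 3.986×10¹⁴ × (7.272×10⁻⁸ − 5.715×10⁻⁸) = 6.209×10⁶ m²/s².
v = 2492 m/s = 2.492 km/s.

v ≈ 2.492 km/s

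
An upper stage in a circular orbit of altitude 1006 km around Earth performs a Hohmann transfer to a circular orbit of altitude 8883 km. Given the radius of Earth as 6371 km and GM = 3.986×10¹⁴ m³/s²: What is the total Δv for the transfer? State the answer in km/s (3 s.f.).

Δv_total ≈ 2.17 km/s

r₁ = 6371 + 1006 = 7377.0 km = 7.3770×10⁶ m.
r₂ = 6371 + 8883 = 15254 km = 1.5254×10⁷ m.
Transfer ellipse a_t = (r₁ + r₂)/2 = 1.132×10⁷ m.
At r₁: circular v_c1 = √(μ/r₁) = 7351 m/s; transfer-perigee v_p = √[μ(2/r₁ − 1/a_t)] = 8535 m/s.
Δv₁ = v_p − v_c1 = 1184 m/s.
At r₂: circular v_c2 = √(μ/r₂) = 5112 m/s; transfer-apogee v_a = √[μ(2/r₂ − 1/a_t)] = 4127 m/s.
Δv₂ = v_c2 − v_a = 984.4 m/s.
Total Δv = Δv₁ + Δv₂ = 2168 m/s = 2.168 km/s.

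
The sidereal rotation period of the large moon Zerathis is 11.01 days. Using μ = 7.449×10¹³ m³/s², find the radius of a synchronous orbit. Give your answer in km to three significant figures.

T = 11.01 days = 9.513×10⁵ s.
A synchronous orbit has period T, so by Kepler's third law a = (μT²/4π²)^(1/3).
μT²/4π² = 7.449×10¹³ × (9.513×10⁵)² / 39.48 = 1.707×10²⁴ m³.
a = 1.195×10⁸ m = 1.1952×10⁵ km.

r_sync ≈ 1.20×10⁵ km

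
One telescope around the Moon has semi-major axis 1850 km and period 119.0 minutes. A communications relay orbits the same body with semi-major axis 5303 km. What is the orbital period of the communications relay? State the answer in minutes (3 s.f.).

Kepler's third law: T² ∝ a³, so T₂ = T₁ (a₂/a₁)^(3/2).
a₂/a₁ = 2.866, (a₂/a₁)^(3/2) = 4.853.
T₂ = 119.0 × 4.853 = 577.5 minutes.

T₂ ≈ 578 minutes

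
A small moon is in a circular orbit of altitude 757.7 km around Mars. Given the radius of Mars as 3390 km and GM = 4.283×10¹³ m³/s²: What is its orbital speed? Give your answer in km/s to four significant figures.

r = 3390 + 757.7 = 4147.7 km = 4.1477×10⁶ m.
For a circular orbit v = √(μ/r) = √(4.283×10¹³ / 4.148×10⁶) = √(1.033×10⁷) = 3213 m/s.
That is 3.213 km/s.

v ≈ 3.213 km/s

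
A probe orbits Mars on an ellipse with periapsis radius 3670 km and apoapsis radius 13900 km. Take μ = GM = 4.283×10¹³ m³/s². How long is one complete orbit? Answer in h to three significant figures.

Semi-major axis a = (r_p + r_a)/2 = (3670.0 + 13900)/2 = 8785.0 km = 8.785×10⁶ m.
By Kepler's third law T = 2π√(a³/μ) = 2π × 3.979×10³ = 2.500×10⁴ s.
= 6.944 h.

T ≈ 6.94 h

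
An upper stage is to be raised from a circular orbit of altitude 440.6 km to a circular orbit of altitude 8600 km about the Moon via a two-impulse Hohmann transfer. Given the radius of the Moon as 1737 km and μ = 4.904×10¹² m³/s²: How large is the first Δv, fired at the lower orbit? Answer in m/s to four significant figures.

Δv ≈ 428.1 m/s

r₁ = 1737 + 440.6 = 2177.6 km = 2.1776×10⁶ m.
r₂ = 1737 + 8600 = 10337 km = 1.0337×10⁷ m.
Transfer ellipse a_t = (r₁ + r₂)/2 = 6.257×10⁶ m.
At r₁: circular v_c1 = √(μ/r₁) = 1501 m/s; transfer-perilune v_p = √[μ(2/r₁ − 1/a_t)] = 1929 m/s.
Δv₁ = v_p − v_c1 = 428.1 m/s.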